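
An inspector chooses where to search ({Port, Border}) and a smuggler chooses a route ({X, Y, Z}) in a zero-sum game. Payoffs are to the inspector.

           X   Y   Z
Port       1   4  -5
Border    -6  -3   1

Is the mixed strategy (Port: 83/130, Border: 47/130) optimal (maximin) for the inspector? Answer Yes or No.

Against X this mix gives (83/130)·1 + (47/130)·(-6) = -199/130.
Against Y this mix gives (83/130)·4 + (47/130)·(-3) = 191/130.
Against Z this mix gives (83/130)·(-5) + (47/130)·1 = -184/65.
The smuggler will play Z, holding the inspector to -184/65. Shifting weight toward the row that does better against Z would raise this floor (the equalizing mix achieves -29/13 against both Z and X), so the proposed strategy is not optimal.

No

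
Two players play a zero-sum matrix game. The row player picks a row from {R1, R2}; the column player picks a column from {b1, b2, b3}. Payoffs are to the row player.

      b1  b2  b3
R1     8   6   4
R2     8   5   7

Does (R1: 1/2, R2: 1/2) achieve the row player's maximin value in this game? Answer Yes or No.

Against b1 this mix gives (1/2)·8 + (1/2)·8 = 8.
Against b2 this mix gives (1/2)·6 + (1/2)·5 = 11/2.
Against b3 this mix gives (1/2)·4 + (1/2)·7 = 11/2.
All of the column player's active replies (b2, b3) yield 11/2, and no column does worse for the row player. The mix makes the column player indifferent and guarantees 11/2, so it is optimal.

Yes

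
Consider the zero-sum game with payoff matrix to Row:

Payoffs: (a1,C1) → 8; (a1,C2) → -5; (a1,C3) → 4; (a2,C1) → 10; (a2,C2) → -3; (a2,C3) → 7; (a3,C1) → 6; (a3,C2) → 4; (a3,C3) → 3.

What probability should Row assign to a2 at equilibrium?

Row minima: a1 → -5, a2 → -3, a3 → 3; maximin = 3.
Column maxima: C1 → 10, C2 → 4, C3 → 7; minimax = 4.
3 ≠ 4, so there is no saddle point; optimal play is mixed.
a1 is strictly dominated by a2, so Row never plays it.
C1 is strictly dominated by C2 (it gives Row strictly more in every row), so Column never plays it.
On the remaining 2×2 (a2, a3 vs C2, C3):
Let Row play a2 with probability p. Expected payoff against C2: (-3)p + 4(1−p) = −7p + 4; against C3: 7p + 3(1−p) = 4p + 3.
Setting these equal: −7p + 4 = 4p + 3 ⇒ −11p = -1 ⇒ p = 1/11, and the value is (-7)·(1/11) + 4 = 37/11.
For Column: with q = P(C2), equating a2's and a3's payoffs gives −10q + 7 = q + 3 ⇒ q = 4/11.

1/11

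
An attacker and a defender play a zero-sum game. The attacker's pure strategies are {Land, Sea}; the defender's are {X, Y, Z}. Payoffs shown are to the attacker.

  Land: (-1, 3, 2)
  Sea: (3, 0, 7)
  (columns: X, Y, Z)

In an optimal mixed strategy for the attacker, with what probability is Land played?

3/7

Row minima: Land → -1, Sea → 0; maximin = 0.
Column maxima: X → 3, Y → 3, Z → 7; minimax = 3.
0 ≠ 3, so there is no saddle point; optimal play is mixed.
Z is strictly dominated by X (it gives the attacker strictly more in every row), so the defender never plays it.
On the remaining 2×2 (Land, Sea vs X, Y):
Let the attacker play Land with probability p. Expected payoff against X: (-1)p + 3(1−p) = −4p + 3; against Y: 3p + 0(1−p) = 3p.
Setting these equal: −4p + 3 = 3p ⇒ −7p = -3 ⇒ p = 3/7, and the value is (-4)·(3/7) + 3 = 9/7.
For the defender: with q = P(X), equating Land's and Sea's payoffs gives −4q + 3 = 3q ⇒ q = 3/7.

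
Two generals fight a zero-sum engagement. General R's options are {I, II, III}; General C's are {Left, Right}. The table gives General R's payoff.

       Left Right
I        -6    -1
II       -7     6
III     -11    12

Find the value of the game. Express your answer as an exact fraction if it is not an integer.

-6

Row minima: I → -6, II → -7, III → -11; maximin = -6.
Column maxima: Left → -6, Right → 12; minimax = -6.
Since maximin = minimax = -6, there is a saddle point and the value is -6.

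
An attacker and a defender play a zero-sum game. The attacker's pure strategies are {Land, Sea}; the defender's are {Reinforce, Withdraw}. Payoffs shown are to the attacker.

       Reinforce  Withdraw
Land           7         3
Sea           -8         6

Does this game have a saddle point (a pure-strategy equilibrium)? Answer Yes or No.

No

Row minima: Land → 3, Sea → -8; maximin = 3.
Column maxima: Reinforce → 7, Withdraw → 6; minimax = 6.
3 ≠ 6, so no pure-strategy equilibrium exists.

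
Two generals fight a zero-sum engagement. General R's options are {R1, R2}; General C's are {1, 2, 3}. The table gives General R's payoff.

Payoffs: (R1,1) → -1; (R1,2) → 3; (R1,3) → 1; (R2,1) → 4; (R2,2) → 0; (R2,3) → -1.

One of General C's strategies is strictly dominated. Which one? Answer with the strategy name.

2

3 holds General R's payoff strictly below 2 in every row: 1 < 3, -1 < 0.
So 2 is strictly dominated for General C.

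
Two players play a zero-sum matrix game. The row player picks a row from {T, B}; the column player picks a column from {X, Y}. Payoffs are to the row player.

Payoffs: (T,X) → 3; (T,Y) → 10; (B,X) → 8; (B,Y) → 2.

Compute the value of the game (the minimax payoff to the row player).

74/13

Row minima: T → 3, B → 2; maximin = 3.
Column maxima: X → 8, Y → 10; minimax = 8.
3 ≠ 8, so there is no saddle point; optimal play is mixed.
Let the row player play T with probability p. Expected payoff against X: 3p + 8(1−p) = −5p + 8; against Y: 10p + 2(1−p) = 8p + 2.
Setting these equal: −5p + 8 = 8p + 2 ⇒ −13p = -6 ⇒ p = 6/13, and the value is (-5)·(6/13) + 8 = 74/13.
For the column player: with q = P(X), equating T's and B's payoffs gives −7q + 10 = 6q + 2 ⇒ q = 8/13.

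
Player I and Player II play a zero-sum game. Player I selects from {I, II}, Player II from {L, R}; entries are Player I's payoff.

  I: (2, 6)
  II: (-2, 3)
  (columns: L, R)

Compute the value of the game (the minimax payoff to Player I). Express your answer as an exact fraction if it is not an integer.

2

Row minima: I → 2, II → -2; maximin = 2.
Column maxima: L → 2, R → 6; minimax = 2.
Since maximin = minimax = 2, there is a saddle point and the value is 2.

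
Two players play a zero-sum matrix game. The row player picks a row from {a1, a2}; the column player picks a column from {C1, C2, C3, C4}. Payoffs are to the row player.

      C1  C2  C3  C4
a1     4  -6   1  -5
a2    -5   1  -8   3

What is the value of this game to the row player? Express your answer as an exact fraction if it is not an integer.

Row minima: a1 → -6, a2 → -8; maximin = -6.
Column maxima: C1 → 4, C2 → 1, C3 → 1, C4 → 3; minimax = 1.
-6 ≠ 1, so there is no saddle point; optimal play is mixed.
C1 is strictly dominated by C3 (it gives the row player strictly more in every row), so the column player never plays it.
C4 is strictly dominated by C2 (it gives the row player strictly more in every row), so the column player never plays it.
On the remaining 2×2 (a1, a2 vs C2, C3):
Let the row player play a1 with probability p. Expected payoff against C2: (-6)p + 1(1−p) = −7p + 1; against C3: 1p + (-8)(1−p) = 9p − 8.
Setting these equal: −7p + 1 = 9p − 8 ⇒ −16p = -9 ⇒ p = 9/16, and the value is (-7)·(9/16) + 1 = -47/16.
For the column player: with q = P(C2), equating a1's and a2's payoffs gives −7q + 1 = 9q − 8 ⇒ q = 9/16.

-47/16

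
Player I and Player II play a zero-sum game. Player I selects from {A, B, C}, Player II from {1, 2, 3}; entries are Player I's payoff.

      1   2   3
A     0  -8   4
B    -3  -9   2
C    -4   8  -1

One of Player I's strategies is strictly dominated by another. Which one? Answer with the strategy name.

A gives a strictly higher payoff than B against every column: 0 > -3, -8 > -9, 4 > 2.
So B is strictly dominated and Player I never plays it.

B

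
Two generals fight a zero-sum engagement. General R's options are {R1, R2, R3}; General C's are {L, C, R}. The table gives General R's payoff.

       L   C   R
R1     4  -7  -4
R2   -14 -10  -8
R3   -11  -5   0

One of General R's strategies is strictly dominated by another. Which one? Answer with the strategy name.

R2

R1 gives a strictly higher payoff than R2 against every column: 4 > -14, -7 > -10, -4 > -8.
So R2 is strictly dominated and General R never plays it.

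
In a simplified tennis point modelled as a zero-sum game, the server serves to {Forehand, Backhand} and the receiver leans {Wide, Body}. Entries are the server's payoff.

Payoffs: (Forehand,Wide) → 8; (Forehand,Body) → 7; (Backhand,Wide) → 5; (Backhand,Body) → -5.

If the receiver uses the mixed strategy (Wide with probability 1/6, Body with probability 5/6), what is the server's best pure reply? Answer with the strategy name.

Expected payoff of Forehand: (1/6)·8 + (5/6)·7 = 43/6.
Expected payoff of Backhand: (1/6)·5 + (5/6)·(-5) = -10/3.
The largest is 43/6, so the server's best response is Forehand.

Forehand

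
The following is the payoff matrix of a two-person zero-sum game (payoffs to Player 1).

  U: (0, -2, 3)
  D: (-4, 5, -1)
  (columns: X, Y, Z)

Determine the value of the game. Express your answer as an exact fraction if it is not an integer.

-8/11

Row minima: U → -2, D → -4; maximin = -2.
Column maxima: X → 0, Y → 5, Z → 3; minimax = 0.
-2 ≠ 0, so there is no saddle point; optimal play is mixed.
Z is strictly dominated by X (it gives Player 1 strictly more in every row), so Player 2 never plays it.
On the remaining 2×2 (U, D vs X, Y):
Let Player 1 play U with probability p. Expected payoff against X: 0p + (-4)(1−p) = 4p − 4; against Y: (-2)p + 5(1−p) = −7p + 5.
Setting these equal: 4p − 4 = −7p + 5 ⇒ 11p = 9 ⇒ p = 9/11, and the value is (4)·(9/11) − 4 = -8/11.
For Player 2: with q = P(X), equating U's and D's payoffs gives 2q − 2 = −9q + 5 ⇒ q = 7/11.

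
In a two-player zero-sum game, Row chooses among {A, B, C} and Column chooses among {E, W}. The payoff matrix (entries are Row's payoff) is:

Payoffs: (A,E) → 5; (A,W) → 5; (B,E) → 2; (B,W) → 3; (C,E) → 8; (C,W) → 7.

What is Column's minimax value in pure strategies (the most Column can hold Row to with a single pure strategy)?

7

Column maxima: E → 8, W → 7.
The smallest of these is 7.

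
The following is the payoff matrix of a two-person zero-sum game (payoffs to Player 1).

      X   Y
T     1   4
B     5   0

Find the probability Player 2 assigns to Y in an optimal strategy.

Row minima: T → 1, B → 0; maximin = 1.
Column maxima: X → 5, Y → 4; minimax = 4.
1 ≠ 4, so there is no saddle point; optimal play is mixed.
Let Player 1 play T with probability p. Expected payoff against X: 1p + 5(1−p) = −4p + 5; against Y: 4p + 0(1−p) = 4p.
Setting these equal: −4p + 5 = 4p ⇒ −8p = -5 ⇒ p = 5/8, and the value is (-4)·(5/8) + 5 = 5/2.
For Player 2: with q = P(X), equating T's and B's payoffs gives −3q + 4 = 5q ⇒ q = 1/2.

1/2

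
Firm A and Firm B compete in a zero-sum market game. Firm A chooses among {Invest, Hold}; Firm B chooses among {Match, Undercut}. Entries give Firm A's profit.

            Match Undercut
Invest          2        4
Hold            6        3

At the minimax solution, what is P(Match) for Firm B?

1/5

Row minima: Invest → 2, Hold → 3; maximin = 3.
Column maxima: Match → 6, Undercut → 4; minimax = 4.
3 ≠ 4, so there is no saddle point; optimal play is mixed.
Let Firm A play Invest with probability p. Expected payoff against Match: 2p + 6(1−p) = −4p + 6; against Undercut: 4p + 3(1−p) = p + 3.
Setting these equal: −4p + 6 = p + 3 ⇒ −5p = -3 ⇒ p = 3/5, and the value is (-4)·(3/5) + 6 = 18/5.
For Firm B: with q = P(Match), equating Invest's and Hold's payoffs gives −2q + 4 = 3q + 3 ⇒ q = 1/5.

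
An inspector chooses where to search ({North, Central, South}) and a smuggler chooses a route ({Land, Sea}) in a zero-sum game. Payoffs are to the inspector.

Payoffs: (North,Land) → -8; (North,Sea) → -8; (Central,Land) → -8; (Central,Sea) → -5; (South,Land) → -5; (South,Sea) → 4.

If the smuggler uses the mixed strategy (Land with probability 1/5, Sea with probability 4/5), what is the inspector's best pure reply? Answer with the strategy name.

Expected payoff of North: (1/5)·(-8) + (4/5)·(-8) = -8.
Expected payoff of Central: (1/5)·(-8) + (4/5)·(-5) = -28/5.
Expected payoff of South: (1/5)·(-5) + (4/5)·4 = 11/5.
The largest is 11/5, so the inspector's best response is South.

South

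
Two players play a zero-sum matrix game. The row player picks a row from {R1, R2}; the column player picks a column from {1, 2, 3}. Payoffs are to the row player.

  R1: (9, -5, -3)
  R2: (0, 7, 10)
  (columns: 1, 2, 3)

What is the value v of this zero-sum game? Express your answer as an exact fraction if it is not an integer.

Row minima: R1 → -5, R2 → 0; maximin = 0.
Column maxima: 1 → 9, 2 → 7, 3 → 10; minimax = 7.
0 ≠ 7, so there is no saddle point; optimal play is mixed.
3 is strictly dominated by 2 (it gives the row player strictly more in every row), so the column player never plays it.
On the remaining 2×2 (R1, R2 vs 1, 2):
Let the row player play R1 with probability p. Expected payoff against 1: 9p + 0(1−p) = 9p; against 2: (-5)p + 7(1−p) = −12p + 7.
Setting these equal: 9p = −12p + 7 ⇒ 21p = 7 ⇒ p = 1/3, and the value is (9)·(1/3) = 3.
For the column player: with q = P(1), equating R1's and R2's payoffs gives 14q − 5 = −7q + 7 ⇒ q = 4/7.

3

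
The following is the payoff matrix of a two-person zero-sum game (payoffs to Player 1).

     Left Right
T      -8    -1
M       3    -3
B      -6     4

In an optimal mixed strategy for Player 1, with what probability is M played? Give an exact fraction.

Row minima: T → -8, M → -3, B → -6; maximin = -3.
Column maxima: Left → 3, Right → 4; minimax = 3.
-3 ≠ 3, so there is no saddle point; optimal play is mixed.
T is strictly dominated by B, so Player 1 never plays it.
On the remaining 2×2 (M, B vs Left, Right):
Let Player 1 play M with probability p. Expected payoff against Left: 3p + (-6)(1−p) = 9p − 6; against Right: (-3)p + 4(1−p) = −7p + 4.
Setting these equal: 9p − 6 = −7p + 4 ⇒ 16p = 10 ⇒ p = 5/8, and the value is (9)·(5/8) − 6 = -3/8.
For Player 2: with q = P(Left), equating M's and B's payoffs gives 6q − 3 = −10q + 4 ⇒ q = 7/16.

5/8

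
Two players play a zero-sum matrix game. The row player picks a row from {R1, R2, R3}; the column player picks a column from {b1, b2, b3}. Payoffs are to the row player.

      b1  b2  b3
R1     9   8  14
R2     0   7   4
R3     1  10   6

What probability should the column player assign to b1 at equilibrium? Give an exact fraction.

Row minima: R1 → 8, R2 → 0, R3 → 1; maximin = 8.
Column maxima: b1 → 9, b2 → 10, b3 → 14; minimax = 9.
8 ≠ 9, so there is no saddle point; optimal play is mixed.
R2 is strictly dominated by R1, so the row player never plays it.
b3 is strictly dominated by b1 (it gives the row player strictly more in every row), so the column player never plays it.
On the remaining 2×2 (R1, R3 vs b1, b2):
Let the row player play R1 with probability p. Expected payoff against b1: 9p + 1(1−p) = 8p + 1; against b2: 8p + 10(1−p) = −2p + 10.
Setting these equal: 8p + 1 = −2p + 10 ⇒ 10p = 9 ⇒ p = 9/10, and the value is (8)·(9/10) + 1 = 41/5.
For the column player: with q = P(b1), equating R1's and R3's payoffs gives q + 8 = −9q + 10 ⇒ q = 1/5.

1/5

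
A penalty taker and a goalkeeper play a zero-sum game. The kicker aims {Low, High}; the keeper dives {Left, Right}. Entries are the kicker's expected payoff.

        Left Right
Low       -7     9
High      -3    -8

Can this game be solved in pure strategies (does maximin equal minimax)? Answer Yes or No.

Row minima: Low → -7, High → -8; maximin = -7.
Column maxima: Left → -3, Right → 9; minimax = -3.
-7 ≠ -3, so no pure-strategy equilibrium exists.

No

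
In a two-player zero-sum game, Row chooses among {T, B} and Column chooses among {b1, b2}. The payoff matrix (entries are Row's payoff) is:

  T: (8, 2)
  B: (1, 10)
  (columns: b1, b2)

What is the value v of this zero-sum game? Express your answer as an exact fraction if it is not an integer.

Row minima: T → 2, B → 1; maximin = 2.
Column maxima: b1 → 8, b2 → 10; minimax = 8.
2 ≠ 8, so there is no saddle point; optimal play is mixed.
Let Row play T with probability p. Expected payoff against b1: 8p + 1(1−p) = 7p + 1; against b2: 2p + 10(1−p) = −8p + 10.
Setting these equal: 7p + 1 = −8p + 10 ⇒ 15p = 9 ⇒ p = 3/5, and the value is (7)·(3/5) + 1 = 26/5.
For Column: with q = P(b1), equating T's and B's payoffs gives 6q + 2 = −9q + 10 ⇒ q = 8/15.

26/5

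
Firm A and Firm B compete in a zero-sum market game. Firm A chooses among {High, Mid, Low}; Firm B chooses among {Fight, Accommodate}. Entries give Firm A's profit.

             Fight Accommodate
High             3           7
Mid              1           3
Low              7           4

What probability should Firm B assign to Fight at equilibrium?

Row minima: High → 3, Mid → 1, Low → 4; maximin = 4.
Column maxima: Fight → 7, Accommodate → 7; minimax = 7.
4 ≠ 7, so there is no saddle point; optimal play is mixed.
Mid is strictly dominated by High, so Firm A never plays it.
On the remaining 2×2 (High, Low vs Fight, Accommodate):
Let Firm A play High with probability p. Expected payoff against Fight: 3p + 7(1−p) = −4p + 7; against Accommodate: 7p + 4(1−p) = 3p + 4.
Setting these equal: −4p + 7 = 3p + 4 ⇒ −7p = -3 ⇒ p = 3/7, and the value is (-4)·(3/7) + 7 = 37/7.
For Firm B: with q = P(Fight), equating High's and Low's payoffs gives −4q + 7 = 3q + 4 ⇒ q = 3/7.

3/7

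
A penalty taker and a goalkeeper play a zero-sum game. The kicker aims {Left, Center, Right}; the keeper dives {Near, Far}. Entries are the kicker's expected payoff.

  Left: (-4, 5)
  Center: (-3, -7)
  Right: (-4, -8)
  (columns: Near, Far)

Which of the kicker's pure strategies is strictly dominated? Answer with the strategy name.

Right

Center gives a strictly higher payoff than Right against every column: -3 > -4, -7 > -8.
So Right is strictly dominated and the kicker never plays it.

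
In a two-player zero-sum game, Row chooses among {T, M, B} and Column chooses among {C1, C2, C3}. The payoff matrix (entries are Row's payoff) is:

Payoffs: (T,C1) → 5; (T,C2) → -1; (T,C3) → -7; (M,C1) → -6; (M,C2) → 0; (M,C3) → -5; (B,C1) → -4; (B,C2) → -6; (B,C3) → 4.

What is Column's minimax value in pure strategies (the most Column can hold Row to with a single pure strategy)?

Column maxima: C1 → 5, C2 → 0, C3 → 4.
The smallest of these is 0.

0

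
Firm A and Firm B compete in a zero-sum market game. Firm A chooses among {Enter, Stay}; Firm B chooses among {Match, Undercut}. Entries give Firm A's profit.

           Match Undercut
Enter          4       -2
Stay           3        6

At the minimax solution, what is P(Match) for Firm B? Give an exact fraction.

8/9

Row minima: Enter → -2, Stay → 3; maximin = 3.
Column maxima: Match → 4, Undercut → 6; minimax = 4.
3 ≠ 4, so there is no saddle point; optimal play is mixed.
Let Firm A play Enter with probability p. Expected payoff against Match: 4p + 3(1−p) = p + 3; against Undercut: (-2)p + 6(1−p) = −8p + 6.
Setting these equal: p + 3 = −8p + 6 ⇒ 9p = 3 ⇒ p = 1/3, and the value is (1)·(1/3) + 3 = 10/3.
For Firm B: with q = P(Match), equating Enter's and Stay's payoffs gives 6q − 2 = −3q + 6 ⇒ q = 8/9.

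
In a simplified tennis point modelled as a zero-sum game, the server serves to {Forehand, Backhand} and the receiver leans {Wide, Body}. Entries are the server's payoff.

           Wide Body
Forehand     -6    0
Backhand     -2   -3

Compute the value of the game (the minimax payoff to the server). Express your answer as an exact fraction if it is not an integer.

-18/7

Row minima: Forehand → -6, Backhand → -3; maximin = -3.
Column maxima: Wide → -2, Body → 0; minimax = -2.
-3 ≠ -2, so there is no saddle point; optimal play is mixed.
Let the server play Forehand with probability p. Expected payoff against Wide: (-6)p + (-2)(1−p) = −4p − 2; against Body: 0p + (-3)(1−p) = 3p − 3.
Setting these equal: −4p − 2 = 3p − 3 ⇒ −7p = -1 ⇒ p = 1/7, and the value is (-4)·(1/7) − 2 = -18/7.
For the receiver: with q = P(Wide), equating Forehand's and Backhand's payoffs gives −6q = q − 3 ⇒ q = 3/7.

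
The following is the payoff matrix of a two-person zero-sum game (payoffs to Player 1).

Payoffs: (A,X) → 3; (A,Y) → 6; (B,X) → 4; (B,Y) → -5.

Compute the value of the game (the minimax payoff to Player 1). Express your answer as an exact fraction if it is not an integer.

Row minima: A → 3, B → -5; maximin = 3.
Column maxima: X → 4, Y → 6; minimax = 4.
3 ≠ 4, so there is no saddle point; optimal play is mixed.
Let Player 1 play A with probability p. Expected payoff against X: 3p + 4(1−p) = −p + 4; against Y: 6p + (-5)(1−p) = 11p − 5.
Setting these equal: −p + 4 = 11p − 5 ⇒ −12p = -9 ⇒ p = 3/4, and the value is (-1)·(3/4) + 4 = 13/4.
For Player 2: with q = P(X), equating A's and B's payoffs gives −3q + 6 = 9q − 5 ⇒ q = 11/12.

13/4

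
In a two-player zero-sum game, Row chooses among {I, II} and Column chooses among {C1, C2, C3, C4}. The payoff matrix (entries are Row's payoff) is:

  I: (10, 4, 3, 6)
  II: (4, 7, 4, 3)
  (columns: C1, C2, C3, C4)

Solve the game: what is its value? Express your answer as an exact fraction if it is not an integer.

Row minima: I → 3, II → 3; maximin = 3.
Column maxima: C1 → 10, C2 → 7, C3 → 4, C4 → 6; minimax = 4.
3 ≠ 4, so there is no saddle point; optimal play is mixed.
C1 is strictly dominated by C4 (it gives Row strictly more in every row), so Column never plays it.
C2 is strictly dominated by C3 (it gives Row strictly more in every row), so Column never plays it.
On the remaining 2×2 (I, II vs C3, C4):
Let Row play I with probability p. Expected payoff against C3: 3p + 4(1−p) = −p + 4; against C4: 6p + 3(1−p) = 3p + 3.
Setting these equal: −p + 4 = 3p + 3 ⇒ −4p = -1 ⇒ p = 1/4, and the value is (-1)·(1/4) + 4 = 15/4.
For Column: with q = P(C3), equating I's and II's payoffs gives −3q + 6 = q + 3 ⇒ q = 3/4.

15/4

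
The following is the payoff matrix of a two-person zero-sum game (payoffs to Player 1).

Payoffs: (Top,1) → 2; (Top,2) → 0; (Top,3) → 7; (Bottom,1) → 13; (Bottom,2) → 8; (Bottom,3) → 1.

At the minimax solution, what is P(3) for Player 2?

4/7

Row minima: Top → 0, Bottom → 1; maximin = 1.
Column maxima: 1 → 13, 2 → 8, 3 → 7; minimax = 7.
1 ≠ 7, so there is no saddle point; optimal play is mixed.
1 is strictly dominated by 2 (it gives Player 1 strictly more in every row), so Player 2 never plays it.
On the remaining 2×2 (Top, Bottom vs 2, 3):
Let Player 1 play Top with probability p. Expected payoff against 2: 0p + 8(1−p) = −8p + 8; against 3: 7p + 1(1−p) = 6p + 1.
Setting these equal: −8p + 8 = 6p + 1 ⇒ −14p = -7 ⇒ p = 1/2, and the value is (-8)·(1/2) + 8 = 4.
For Player 2: with q = P(2), equating Top's and Bottom's payoffs gives −7q + 7 = 7q + 1 ⇒ q = 3/7.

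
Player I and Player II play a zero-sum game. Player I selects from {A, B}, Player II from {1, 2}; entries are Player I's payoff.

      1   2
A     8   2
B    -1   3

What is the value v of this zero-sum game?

Row minima: A → 2, B → -1; maximin = 2.
Column maxima: 1 → 8, 2 → 3; minimax = 3.
2 ≠ 3, so there is no saddle point; optimal play is mixed.
Let Player I play A with probability p. Expected payoff against 1: 8p + (-1)(1−p) = 9p − 1; against 2: 2p + 3(1−p) = −p + 3.
Setting these equal: 9p − 1 = −p + 3 ⇒ 10p = 4 ⇒ p = 2/5, and the value is (9)·(2/5) − 1 = 13/5.
For Player II: with q = P(1), equating A's and B's payoffs gives 6q + 2 = −4q + 3 ⇒ q = 1/10.

13/5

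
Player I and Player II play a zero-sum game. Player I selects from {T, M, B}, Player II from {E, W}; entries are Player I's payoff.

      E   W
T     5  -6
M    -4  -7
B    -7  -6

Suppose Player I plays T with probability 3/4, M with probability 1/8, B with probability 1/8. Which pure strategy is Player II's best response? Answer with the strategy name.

If Player II plays E, Player I's expected payoff is (3/4)·5 + (1/8)·(-4) + (1/8)·(-7) = 19/8.
If Player II plays W, Player I's expected payoff is (3/4)·(-6) + (1/8)·(-7) + (1/8)·(-6) = -49/8.
Player II minimizes Player I's payoff; the smallest is -49/8, so the best response is W.

W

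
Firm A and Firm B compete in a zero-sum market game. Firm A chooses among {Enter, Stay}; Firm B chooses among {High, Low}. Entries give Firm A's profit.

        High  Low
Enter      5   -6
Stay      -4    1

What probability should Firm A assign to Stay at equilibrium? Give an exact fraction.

Row minima: Enter → -6, Stay → -4; maximin = -4.
Column maxima: High → 5, Low → 1; minimax = 1.
-4 ≠ 1, so there is no saddle point; optimal play is mixed.
Let Firm A play Enter with probability p. Expected payoff against High: 5p + (-4)(1−p) = 9p − 4; against Low: (-6)p + 1(1−p) = −7p + 1.
Setting these equal: 9p − 4 = −7p + 1 ⇒ 16p = 5 ⇒ p = 5/16, and the value is (9)·(5/16) − 4 = -19/16.
For Firm B: with q = P(High), equating Enter's and Stay's payoffs gives 11q − 6 = −5q + 1 ⇒ q = 7/16.

11/16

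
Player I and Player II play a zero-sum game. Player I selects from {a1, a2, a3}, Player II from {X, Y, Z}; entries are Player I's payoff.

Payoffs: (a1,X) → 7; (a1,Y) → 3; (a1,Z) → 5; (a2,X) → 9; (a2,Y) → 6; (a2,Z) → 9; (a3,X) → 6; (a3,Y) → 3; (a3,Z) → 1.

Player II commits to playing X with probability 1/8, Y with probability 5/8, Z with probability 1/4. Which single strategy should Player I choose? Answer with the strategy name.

a2

Expected payoff of a1: (1/8)·7 + (5/8)·3 + (1/4)·5 = 4.
Expected payoff of a2: (1/8)·9 + (5/8)·6 + (1/4)·9 = 57/8.
Expected payoff of a3: (1/8)·6 + (5/8)·3 + (1/4)·1 = 23/8.
The largest is 57/8, so Player I's best response is a2.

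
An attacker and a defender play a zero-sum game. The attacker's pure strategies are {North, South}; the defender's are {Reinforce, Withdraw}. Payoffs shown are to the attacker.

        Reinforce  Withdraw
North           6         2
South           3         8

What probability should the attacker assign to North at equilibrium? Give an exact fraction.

5/9

Row minima: North → 2, South → 3; maximin = 3.
Column maxima: Reinforce → 6, Withdraw → 8; minimax = 6.
3 ≠ 6, so there is no saddle point; optimal play is mixed.
Let the attacker play North with probability p. Expected payoff against Reinforce: 6p + 3(1−p) = 3p + 3; against Withdraw: 2p + 8(1−p) = −6p + 8.
Setting these equal: 3p + 3 = −6p + 8 ⇒ 9p = 5 ⇒ p = 5/9, and the value is (3)·(5/9) + 3 = 14/3.
For the defender: with q = P(Reinforce), equating North's and South's payoffs gives 4q + 2 = −5q + 8 ⇒ q = 2/3.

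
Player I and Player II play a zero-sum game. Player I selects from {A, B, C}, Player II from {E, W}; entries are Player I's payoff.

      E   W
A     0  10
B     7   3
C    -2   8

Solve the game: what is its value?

5

Row minima: A → 0, B → 3, C → -2; maximin = 3.
Column maxima: E → 7, W → 10; minimax = 7.
3 ≠ 7, so there is no saddle point; optimal play is mixed.
C is strictly dominated by A, so Player I never plays it.
On the remaining 2×2 (A, B vs E, W):
Let Player I play A with probability p. Expected payoff against E: 0p + 7(1−p) = −7p + 7; against W: 10p + 3(1−p) = 7p + 3.
Setting these equal: −7p + 7 = 7p + 3 ⇒ −14p = -4 ⇒ p = 2/7, and the value is (-7)·(2/7) + 7 = 5.
For Player II: with q = P(E), equating A's and B's payoffs gives −10q + 10 = 4q + 3 ⇒ q = 1/2.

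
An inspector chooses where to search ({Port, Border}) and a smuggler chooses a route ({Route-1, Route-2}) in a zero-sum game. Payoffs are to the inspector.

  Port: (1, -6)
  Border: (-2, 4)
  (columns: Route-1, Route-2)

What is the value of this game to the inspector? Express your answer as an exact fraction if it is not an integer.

-8/13

Row minima: Port → -6, Border → -2; maximin = -2.
Column maxima: Route-1 → 1, Route-2 → 4; minimax = 1.
-2 ≠ 1, so there is no saddle point; optimal play is mixed.
Let the inspector play Port with probability p. Expected payoff against Route-1: 1p + (-2)(1−p) = 3p − 2; against Route-2: (-6)p + 4(1−p) = −10p + 4.
Setting these equal: 3p − 2 = −10p + 4 ⇒ 13p = 6 ⇒ p = 6/13, and the value is (3)·(6/13) − 2 = -8/13.
For the smuggler: with q = P(Route-1), equating Port's and Border's payoffs gives 7q − 6 = −6q + 4 ⇒ q = 10/13.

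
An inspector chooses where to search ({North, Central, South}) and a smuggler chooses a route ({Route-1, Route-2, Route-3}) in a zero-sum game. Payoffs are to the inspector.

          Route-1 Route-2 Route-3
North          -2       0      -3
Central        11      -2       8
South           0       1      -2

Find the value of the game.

Row minima: North → -3, Central → -2, South → -2; maximin = -2.
Column maxima: Route-1 → 11, Route-2 → 1, Route-3 → 8; minimax = 1.
-2 ≠ 1, so there is no saddle point; optimal play is mixed.
North is strictly dominated by South, so the inspector never plays it.
Route-1 is strictly dominated by Route-3 (it gives the inspector strictly more in every row), so the smuggler never plays it.
On the remaining 2×2 (Central, South vs Route-2, Route-3):
Let the inspector play Central with probability p. Expected payoff against Route-2: (-2)p + 1(1−p) = −3p + 1; against Route-3: 8p + (-2)(1−p) = 10p − 2.
Setting these equal: −3p + 1 = 10p − 2 ⇒ −13p = -3 ⇒ p = 3/13, and the value is (-3)·(3/13) + 1 = 4/13.
For the smuggler: with q = P(Route-2), equating Central's and South's payoffs gives −10q + 8 = 3q − 2 ⇒ q = 10/13.

4/13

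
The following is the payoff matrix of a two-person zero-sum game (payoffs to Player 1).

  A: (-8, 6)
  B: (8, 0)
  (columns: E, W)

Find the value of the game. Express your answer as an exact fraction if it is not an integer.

24/11

Row minima: A → -8, B → 0; maximin = 0.
Column maxima: E → 8, W → 6; minimax = 6.
0 ≠ 6, so there is no saddle point; optimal play is mixed.
Let Player 1 play A with probability p. Expected payoff against E: (-8)p + 8(1−p) = −16p + 8; against W: 6p + 0(1−p) = 6p.
Setting these equal: −16p + 8 = 6p ⇒ −22p = -8 ⇒ p = 4/11, and the value is (-16)·(4/11) + 8 = 24/11.
For Player 2: with q = P(E), equating A's and B's payoffs gives −14q + 6 = 8q ⇒ q = 3/11.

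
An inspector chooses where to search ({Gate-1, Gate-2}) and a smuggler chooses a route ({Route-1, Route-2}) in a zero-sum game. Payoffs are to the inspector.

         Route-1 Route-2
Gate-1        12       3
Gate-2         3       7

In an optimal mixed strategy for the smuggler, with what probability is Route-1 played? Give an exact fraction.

Row minima: Gate-1 → 3, Gate-2 → 3; maximin = 3.
Column maxima: Route-1 → 12, Route-2 → 7; minimax = 7.
3 ≠ 7, so there is no saddle point; optimal play is mixed.
Let the inspector play Gate-1 with probability p. Expected payoff against Route-1: 12p + 3(1−p) = 9p + 3; against Route-2: 3p + 7(1−p) = −4p + 7.
Setting these equal: 9p + 3 = −4p + 7 ⇒ 13p = 4 ⇒ p = 4/13, and the value is (9)·(4/13) + 3 = 75/13.
For the smuggler: with q = P(Route-1), equating Gate-1's and Gate-2's payoffs gives 9q + 3 = −4q + 7 ⇒ q = 4/13.

4/13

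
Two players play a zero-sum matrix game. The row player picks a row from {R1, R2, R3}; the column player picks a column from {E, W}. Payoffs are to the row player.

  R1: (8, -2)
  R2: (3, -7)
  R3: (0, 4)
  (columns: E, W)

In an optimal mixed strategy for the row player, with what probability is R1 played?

Row minima: R1 → -2, R2 → -7, R3 → 0; maximin = 0.
Column maxima: E → 8, W → 4; minimax = 4.
0 ≠ 4, so there is no saddle point; optimal play is mixed.
R2 is strictly dominated by R1, so the row player never plays it.
On the remaining 2×2 (R1, R3 vs E, W):
Let the row player play R1 with probability p. Expected payoff against E: 8p + 0(1−p) = 8p; against W: (-2)p + 4(1−p) = −6p + 4.
Setting these equal: 8p = −6p + 4 ⇒ 14p = 4 ⇒ p = 2/7, and the value is (8)·(2/7) = 16/7.
For the column player: with q = P(E), equating R1's and R3's payoffs gives 10q − 2 = −4q + 4 ⇒ q = 3/7.

2/7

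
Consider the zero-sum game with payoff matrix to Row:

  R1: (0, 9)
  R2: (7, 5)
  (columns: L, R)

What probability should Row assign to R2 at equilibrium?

9/11

Row minima: R1 → 0, R2 → 5; maximin = 5.
Column maxima: L → 7, R → 9; minimax = 7.
5 ≠ 7, so there is no saddle point; optimal play is mixed.
Let Row play R1 with probability p. Expected payoff against L: 0p + 7(1−p) = −7p + 7; against R: 9p + 5(1−p) = 4p + 5.
Setting these equal: −7p + 7 = 4p + 5 ⇒ −11p = -2 ⇒ p = 2/11, and the value is (-7)·(2/11) + 7 = 63/11.
For Column: with q = P(L), equating R1's and R2's payoffs gives −9q + 9 = 2q + 5 ⇒ q = 4/11.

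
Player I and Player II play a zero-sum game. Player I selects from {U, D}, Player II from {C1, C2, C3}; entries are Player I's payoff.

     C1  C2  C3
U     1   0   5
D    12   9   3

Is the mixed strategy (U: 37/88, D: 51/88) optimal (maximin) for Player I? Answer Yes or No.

No

Against C1 this mix gives (37/88)·1 + (51/88)·12 = 59/8.
Against C2 this mix gives (37/88)·0 + (51/88)·9 = 459/88.
Against C3 this mix gives (37/88)·5 + (51/88)·3 = 169/44.
Player II will play C3, holding Player I to 169/44. Shifting weight toward the row that does better against C3 would raise this floor (the equalizing mix achieves 45/11 against both C3 and C2), so the proposed strategy is not optimal.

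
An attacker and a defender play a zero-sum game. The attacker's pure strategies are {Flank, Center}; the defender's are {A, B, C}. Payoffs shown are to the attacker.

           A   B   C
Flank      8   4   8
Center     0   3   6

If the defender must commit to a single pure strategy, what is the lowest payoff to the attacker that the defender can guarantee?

4

Column maxima: A → 8, B → 4, C → 8.
The smallest of these is 4.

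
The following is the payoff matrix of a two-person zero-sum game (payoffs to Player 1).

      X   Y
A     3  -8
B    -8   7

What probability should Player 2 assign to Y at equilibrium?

Row minima: A → -8, B → -8; maximin = -8.
Column maxima: X → 3, Y → 7; minimax = 3.
-8 ≠ 3, so there is no saddle point; optimal play is mixed.
Let Player 1 play A with probability p. Expected payoff against X: 3p + (-8)(1−p) = 11p − 8; against Y: (-8)p + 7(1−p) = −15p + 7.
Setting these equal: 11p − 8 = −15p + 7 ⇒ 26p = 15 ⇒ p = 15/26, and the value is (11)·(15/26) − 8 = -43/26.
For Player 2: with q = P(X), equating A's and B's payoffs gives 11q − 8 = −15q + 7 ⇒ q = 15/26.

11/26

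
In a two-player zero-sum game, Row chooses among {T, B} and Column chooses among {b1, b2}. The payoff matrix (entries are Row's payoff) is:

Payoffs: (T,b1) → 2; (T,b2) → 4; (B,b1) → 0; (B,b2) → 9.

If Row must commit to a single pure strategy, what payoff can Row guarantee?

2

Row minima: T → 2, B → 0.
The best of these is 2.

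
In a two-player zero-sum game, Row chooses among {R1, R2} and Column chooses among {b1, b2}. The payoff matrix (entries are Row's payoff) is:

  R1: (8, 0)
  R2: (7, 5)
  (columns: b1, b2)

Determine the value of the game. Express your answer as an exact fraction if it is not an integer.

Row minima: R1 → 0, R2 → 5; maximin = 5.
Column maxima: b1 → 8, b2 → 5; minimax = 5.
Since maximin = minimax = 5, there is a saddle point and the value is 5.

5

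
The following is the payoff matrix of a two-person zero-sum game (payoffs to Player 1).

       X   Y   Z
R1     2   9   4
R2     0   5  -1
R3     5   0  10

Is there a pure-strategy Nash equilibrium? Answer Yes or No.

Row minima: R1 → 2, R2 → -1, R3 → 0; maximin = 2.
Column maxima: X → 5, Y → 9, Z → 10; minimax = 5.
2 ≠ 5, so no pure-strategy equilibrium exists.

No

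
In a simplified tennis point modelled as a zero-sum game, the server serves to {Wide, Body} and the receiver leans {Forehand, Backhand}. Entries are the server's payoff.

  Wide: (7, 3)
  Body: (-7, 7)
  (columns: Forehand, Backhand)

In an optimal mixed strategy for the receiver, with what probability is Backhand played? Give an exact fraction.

7/9

Row minima: Wide → 3, Body → -7; maximin = 3.
Column maxima: Forehand → 7, Backhand → 7; minimax = 7.
3 ≠ 7, so there is no saddle point; optimal play is mixed.
Let the server play Wide with probability p. Expected payoff against Forehand: 7p + (-7)(1−p) = 14p − 7; against Backhand: 3p + 7(1−p) = −4p + 7.
Setting these equal: 14p − 7 = −4p + 7 ⇒ 18p = 14 ⇒ p = 7/9, and the value is (14)·(7/9) − 7 = 35/9.
For the receiver: with q = P(Forehand), equating Wide's and Body's payoffs gives 4q + 3 = −14q + 7 ⇒ q = 2/9.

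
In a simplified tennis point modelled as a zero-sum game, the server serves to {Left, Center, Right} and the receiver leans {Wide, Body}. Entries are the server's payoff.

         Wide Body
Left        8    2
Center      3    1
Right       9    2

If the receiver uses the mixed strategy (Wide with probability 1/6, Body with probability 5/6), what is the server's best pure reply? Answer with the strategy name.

Expected payoff of Left: (1/6)·8 + (5/6)·2 = 3.
Expected payoff of Center: (1/6)·3 + (5/6)·1 = 4/3.
Expected payoff of Right: (1/6)·9 + (5/6)·2 = 19/6.
The largest is 19/6, so the server's best response is Right.

Right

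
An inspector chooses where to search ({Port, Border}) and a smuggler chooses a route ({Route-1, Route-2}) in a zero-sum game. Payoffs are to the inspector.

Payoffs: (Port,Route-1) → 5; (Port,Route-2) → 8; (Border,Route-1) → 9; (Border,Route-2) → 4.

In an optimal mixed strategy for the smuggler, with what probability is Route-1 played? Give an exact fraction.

1/2

Row minima: Port → 5, Border → 4; maximin = 5.
Column maxima: Route-1 → 9, Route-2 → 8; minimax = 8.
5 ≠ 8, so there is no saddle point; optimal play is mixed.
Let the inspector play Port with probability p. Expected payoff against Route-1: 5p + 9(1−p) = −4p + 9; against Route-2: 8p + 4(1−p) = 4p + 4.
Setting these equal: −4p + 9 = 4p + 4 ⇒ −8p = -5 ⇒ p = 5/8, and the value is (-4)·(5/8) + 9 = 13/2.
For the smuggler: with q = P(Route-1), equating Port's and Border's payoffs gives −3q + 8 = 5q + 4 ⇒ q = 1/2.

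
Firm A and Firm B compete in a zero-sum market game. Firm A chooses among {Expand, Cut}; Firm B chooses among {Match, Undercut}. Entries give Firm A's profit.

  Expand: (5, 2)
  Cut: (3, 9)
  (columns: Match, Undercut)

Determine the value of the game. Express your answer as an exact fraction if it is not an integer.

13/3

Row minima: Expand → 2, Cut → 3; maximin = 3.
Column maxima: Match → 5, Undercut → 9; minimax = 5.
3 ≠ 5, so there is no saddle point; optimal play is mixed.
Let Firm A play Expand with probability p. Expected payoff against Match: 5p + 3(1−p) = 2p + 3; against Undercut: 2p + 9(1−p) = −7p + 9.
Setting these equal: 2p + 3 = −7p + 9 ⇒ 9p = 6 ⇒ p = 2/3, and the value is (2)·(2/3) + 3 = 13/3.
For Firm B: with q = P(Match), equating Expand's and Cut's payoffs gives 3q + 2 = −6q + 9 ⇒ q = 7/9.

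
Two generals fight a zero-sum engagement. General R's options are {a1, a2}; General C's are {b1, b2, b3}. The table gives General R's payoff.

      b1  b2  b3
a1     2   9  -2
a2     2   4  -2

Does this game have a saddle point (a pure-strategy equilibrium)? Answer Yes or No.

Yes

Row minima: a1 → -2, a2 → -2; maximin = -2.
Column maxima: b1 → 2, b2 → 9, b3 → -2; minimax = -2.
maximin = minimax = -2, so a saddle point exists.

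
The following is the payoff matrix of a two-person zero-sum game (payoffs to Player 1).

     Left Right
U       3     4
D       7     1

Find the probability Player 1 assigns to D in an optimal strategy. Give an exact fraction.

Row minima: U → 3, D → 1; maximin = 3.
Column maxima: Left → 7, Right → 4; minimax = 4.
3 ≠ 4, so there is no saddle point; optimal play is mixed.
Let Player 1 play U with probability p. Expected payoff against Left: 3p + 7(1−p) = −4p + 7; against Right: 4p + 1(1−p) = 3p + 1.
Setting these equal: −4p + 7 = 3p + 1 ⇒ −7p = -6 ⇒ p = 6/7, and the value is (-4)·(6/7) + 7 = 25/7.
For Player 2: with q = P(Left), equating U's and D's payoffs gives −q + 4 = 6q + 1 ⇒ q = 3/7.

1/7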